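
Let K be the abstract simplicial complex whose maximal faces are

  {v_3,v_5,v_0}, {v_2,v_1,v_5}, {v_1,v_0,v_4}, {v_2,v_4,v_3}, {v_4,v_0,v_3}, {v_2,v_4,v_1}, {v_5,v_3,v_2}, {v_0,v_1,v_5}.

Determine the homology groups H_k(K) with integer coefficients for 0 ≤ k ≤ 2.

Fix the vertex order v_0 < v_1 < v_2 < v_3 < v_4 < v_5 and write every simplex with vertices in increasing order. Then dim K = 2 and the simplices of K are:

  0-simplices (6): [v_0], [v_1], [v_2], [v_3], [v_4], [v_5]
  1-simplices (12): [v_0,v_1], [v_0,v_3], [v_0,v_4], [v_0,v_5], [v_1,v_2], [v_1,v_4], [v_1,v_5], [v_2,v_3], [v_2,v_4], [v_2,v_5], [v_3,v_4], [v_3,v_5]
  2-simplices (8): [v_0,v_1,v_4], [v_0,v_1,v_5], [v_0,v_3,v_4], [v_0,v_3,v_5], [v_1,v_2,v_4], [v_1,v_2,v_5], [v_2,v_3,v_4], [v_2,v_3,v_5]

so the chain groups are C_0 ≅ Z^6, C_1 ≅ Z^12, C_2 ≅ Z^8.

The boundary map ∂_1: C_1 → C_0 sends each edge [p,q] (with p < q) to q − p. For instance
  ∂[v_0,v_3] = [v_3] − [v_0].
The resulting 6×12 matrix has rank 5, and its Smith normal form has invariant factors (1,1,1,1,1).

The boundary map ∂_2: C_2 → C_1 acts by ∂[p,q,r] = [q,r] − [p,r] + [p,q]. For instance
  ∂[v_0,v_3,v_5] = [v_3,v_5] − [v_0,v_5] + [v_0,v_3],
  ∂[v_2,v_3,v_4] = [v_3,v_4] − [v_2,v_4] + [v_2,v_3].
This gives a 12×8 integer matrix of rank 7; reducing to Smith normal form yields diagonal entries (1,1,1,1,1,1,1).

Computing H_k = (kernel of ∂_k) / (image of ∂_{k+1}):

  H_0: rank C_0 − rank ∂_1 = 6 − 5 = 1, and the invariant factors of ∂_1 are all 1, so H_0 ≅ Z.
  H_1: rank ker ∂_1 − rank ∂_2 = (12 − 5) − 7 = 0, and the invariant factors of ∂_2 are all 1, so H_1 ≅ 0.
  H_2: rank ker ∂_2 − rank ∂_3 = (8 − 7) − 0 = 1, and there is no ∂_3, so H_2 ≅ Z.

H_0 ≅ Z,  H_1 = 0,  H_2 ≅ Z.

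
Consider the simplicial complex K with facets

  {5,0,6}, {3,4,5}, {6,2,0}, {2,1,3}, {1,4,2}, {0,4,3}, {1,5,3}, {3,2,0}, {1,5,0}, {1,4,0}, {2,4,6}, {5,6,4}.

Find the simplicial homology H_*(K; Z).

H_0 ≅ Z,  H_1 ≅ Z/2,  H_2 = 0.

Take the total order 0 < 1 < 2 < 3 < 4 < 5 < 6 on the vertex set. Then K (dimension 2) consists of the simplices:

  0-simplices (7): [0], [1], [2], [3], [4], [5], [6]
  1-simplices (18): [0,1], [0,2], [0,3], [0,4], [0,5], [0,6], [1,2], [1,3], [1,4], [1,5], [2,3], [2,4], [2,6], [3,4], [3,5], [4,5], [4,6], [5,6]
  2-simplices (12): [0,1,4], [0,1,5], [0,2,3], [0,2,6], [0,3,4], [0,5,6], [1,2,3], [1,2,4], [1,3,5], [2,4,6], [3,4,5], [4,5,6]

so the chain groups are C_0 ≅ Z^7, C_1 ≅ Z^18, C_2 ≅ Z^12.

Boundary ∂_1: C_1 → C_0 is given by ∂[p,q] = [q] − [p]. For instance
  ∂[2,6] = [6] − [2].
The resulting 7×18 matrix has rank 6, and its Smith normal form has invariant factors (1,1,1,1,1,1).

∂_2: C_2 → C_1 sends each 2-simplex [p,q,r] to [q,r] − [p,r] + [p,q]. For instance
  ∂[4,5,6] = [5,6] − [4,6] + [4,5],
  ∂[0,5,6] = [5,6] − [0,6] + [0,5].
As a 18×12 matrix over Z this has rank 12, with invariant factors (1,1,1,1,1,1,1,1,1,1,1,2).

Now H_k = ker ∂_k / im ∂_{k+1}, so:

  H_0: rank C_0 − rank ∂_1 = 7 − 6 = 1, and the invariant factors of ∂_1 are all 1, so H_0 ≅ Z.
  H_1: rank ker ∂_1 − rank ∂_2 = (18 − 6) − 12 = 0, and ∂_2 has invariant factor 2 > 1, so H_1 ≅ Z/2.
  H_2: rank ker ∂_2 − rank ∂_3 = (12 − 12) − 0 = 0, and there is no ∂_3, so H_2 ≅ 0.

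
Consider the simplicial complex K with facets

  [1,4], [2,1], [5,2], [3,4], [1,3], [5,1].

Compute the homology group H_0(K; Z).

Fix the vertex order 1 < 2 < 3 < 4 < 5 and write every simplex with vertices in increasing order. Then dim K = 1 and the simplices of K are:

  0-simplices (5): [1], [2], [3], [4], [5]
  1-simplices (6): [1,2], [1,3], [1,4], [1,5], [2,5], [3,4]

giving chain groups C_0 ≅ Z^5, C_1 ≅ Z^6.

Boundary ∂_1: C_1 → C_0 is given by ∂[p,q] = [q] − [p]. For instance
  ∂[2,5] = [5] − [2].
This gives a 5×6 integer matrix of rank 4; reducing to Smith normal form yields diagonal entries (1,1,1,1).

From H_k ≅ ker(∂_k) / im(∂_{k+1}) we obtain:

  H_0: rank C_0 − rank ∂_1 = 5 − 4 = 1, and the invariant factors of ∂_1 are all 1, so H_0 = Z.

H_0 = Z.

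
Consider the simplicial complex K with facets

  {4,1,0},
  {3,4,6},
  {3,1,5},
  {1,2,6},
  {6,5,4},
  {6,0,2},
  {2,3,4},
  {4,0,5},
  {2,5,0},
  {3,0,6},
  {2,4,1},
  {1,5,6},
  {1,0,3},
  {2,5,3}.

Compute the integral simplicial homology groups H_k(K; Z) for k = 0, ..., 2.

H_0 ≅ Z,  H_1 ≅ Z^2,  H_2 ≅ Z.

We work with the vertex ordering 0 < 1 < 2 < 3 < 4 < 5 < 6. The simplices of K, each written with vertices in increasing order, are:

  0-simplices (7): [0], [1], [2], [3], [4], [5], [6]
  1-simplices (21): [0,1], [0,2], [0,3], [0,4], [0,5], [0,6], [1,2], [1,3], [1,4], [1,5], [1,6], [2,3], [2,4], [2,5], [2,6], [3,4], [3,5], [3,6], [4,5], [4,6], [5,6]
  2-simplices (14): [0,1,3], [0,1,4], [0,2,5], [0,2,6], [0,3,6], [0,4,5], [1,2,4], [1,2,6], [1,3,5], [1,5,6], [2,3,4], [2,3,5], [3,4,6], [4,5,6]

giving chain groups C_0 ≅ Z^7, C_1 ≅ Z^21, C_2 ≅ Z^14.

Boundary ∂_1: C_1 → C_0 maps an edge to its endpoints' difference, ∂[p,q] = q − p. For instance
  ∂[2,5] = [5] − [2].
The resulting 7×21 matrix has rank 6, and its Smith normal form has invariant factors (1,1,1,1,1,1).

The boundary map ∂_2: C_2 → C_1 maps a triangle to the signed sum of its edges. For instance
  ∂[2,3,4] = [3,4] − [2,4] + [2,3],
  ∂[0,1,3] = [1,3] − [0,3] + [0,1].
This gives a 21×14 integer matrix of rank 13; reducing to Smith normal form yields diagonal entries (1,1,1,1,1,1,1,1,1,1,1,1,1).

Reading off H_k = ker ∂_k / im ∂_{k+1}:

  H_0: rank C_0 − rank ∂_1 = 7 − 6 = 1, and the invariant factors of ∂_1 are all 1, so H_0 ≅ Z.
  H_1: rank ker ∂_1 − rank ∂_2 = (21 − 6) − 13 = 2, and the invariant factors of ∂_2 are all 1, so H_1 ≅ Z^2.
  H_2: rank ker ∂_2 − rank ∂_3 = (14 − 13) − 0 = 1, and there is no ∂_3, so H_2 ≅ Z.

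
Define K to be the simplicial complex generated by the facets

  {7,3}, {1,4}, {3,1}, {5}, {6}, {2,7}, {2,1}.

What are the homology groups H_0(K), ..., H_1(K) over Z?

Fix the vertex order 1 < 2 < 3 < 4 < 5 < 6 < 7 and write every simplex with vertices in increasing order. Then dim K = 1 and the simplices of K are:

  0-simplices (7): [1], [2], [3], [4], [5], [6], [7]
  1-simplices (5): [1,2], [1,3], [1,4], [2,7], [3,7]

Hence C_0 ≅ Z^7, C_1 ≅ Z^5.

The boundary map ∂_1: C_1 → C_0 maps an edge to its endpoints' difference, ∂[p,q] = q − p. For instance
  ∂[2,7] = [7] − [2].
This gives a 7×5 integer matrix of rank 4; reducing to Smith normal form yields diagonal entries (1,1,1,1).

Computing H_k = (kernel of ∂_k) / (image of ∂_{k+1}):

  H_0: rank C_0 − rank ∂_1 = 7 − 4 = 3, and the invariant factors of ∂_1 are all 1, so H_0 = Z^3.
  H_1: rank ker ∂_1 − rank ∂_2 = (5 − 4) − 0 = 1, and there is no ∂_2, so H_1 = Z.

H_0 ≅ Z^3,  H_1 ≅ Z.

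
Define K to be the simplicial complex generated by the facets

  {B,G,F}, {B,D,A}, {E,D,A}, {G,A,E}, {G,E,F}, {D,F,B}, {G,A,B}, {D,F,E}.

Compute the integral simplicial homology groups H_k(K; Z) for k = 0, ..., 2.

H_0 ≅ Z,  H_1 = 0,  H_2 ≅ Z.

K has 6 vertices, 12 edges, 8 triangles.
rank ∂_0 = 0, rank ∂_1 = 5 ⇒ b_0 = 6 − 0 − 5 = 1; all invariant factors of ∂_1 are 1 so no torsion. So H_0 = Z.
rank ∂_1 = 5, rank ∂_2 = 7 ⇒ b_1 = 12 − 5 − 7 = 0; all invariant factors of ∂_2 are 1 so no torsion. So H_1 = 0.
rank ∂_2 = 7, rank ∂_3 = 0 ⇒ b_2 = 8 − 7 − 0 = 1. So H_2 = Z.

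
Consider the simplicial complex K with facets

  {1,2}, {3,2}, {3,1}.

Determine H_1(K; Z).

Fix the vertex order 1 < 2 < 3 and write every simplex with vertices in increasing order. Then dim K = 1 and the simplices of K are:

  0-simplices (3): [1], [2], [3]
  1-simplices (3): [1,2], [1,3], [2,3]

so the chain groups are C_0 ≅ Z^3, C_1 ≅ Z^3.

Boundary ∂_1: C_1 → C_0 sends each edge [p,q] (with p < q) to q − p.
As a 3×3 matrix over Z this has rank 2, with invariant factors (1,1).

From H_k ≅ ker(∂_k) / im(∂_{k+1}) we obtain:

  H_1: rank ker ∂_1 − rank ∂_2 = (3 − 2) − 0 = 1, and there is no ∂_2, so H_1 = Z.

H_1 ≅ Z.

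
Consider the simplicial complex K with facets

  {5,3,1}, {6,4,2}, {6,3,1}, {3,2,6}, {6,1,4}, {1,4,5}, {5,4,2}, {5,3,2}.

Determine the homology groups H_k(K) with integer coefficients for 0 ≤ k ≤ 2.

Order the vertices as 1 < 2 < 3 < 4 < 5 < 6. Listing each simplex with vertices in this order, K has dimension 2 with simplices:

  0-simplices (6): [1], [2], [3], [4], [5], [6]
  1-simplices (12): [1,3], [1,4], [1,5], [1,6], [2,3], [2,4], [2,5], [2,6], [3,5], [3,6], [4,5], [4,6]
  2-simplices (8): [1,3,5], [1,3,6], [1,4,5], [1,4,6], [2,3,5], [2,3,6], [2,4,5], [2,4,6]

so the chain groups are C_0 ≅ Z^6, C_1 ≅ Z^12, C_2 ≅ Z^8.

Boundary ∂_1: C_1 → C_0 is given by ∂[p,q] = [q] − [p].
As a 6×12 matrix over Z this has rank 5, with invariant factors (1,1,1,1,1).

Boundary ∂_2: C_2 → C_1 maps a triangle to the signed sum of its edges. For instance
  ∂[1,4,5] = [4,5] − [1,5] + [1,4],
  ∂[2,4,5] = [4,5] − [2,5] + [2,4].
The resulting 12×8 matrix has rank 7, and its Smith normal form has invariant factors (1,1,1,1,1,1,1).

From H_k ≅ ker(∂_k) / im(∂_{k+1}) we obtain:

  H_0: rank C_0 − rank ∂_1 = 6 − 5 = 1, and the invariant factors of ∂_1 are all 1, so H_0 = Z.
  H_1: rank ker ∂_1 − rank ∂_2 = (12 − 5) − 7 = 0, and the invariant factors of ∂_2 are all 1, so H_1 = 0.
  H_2: rank ker ∂_2 − rank ∂_3 = (8 − 7) − 0 = 1, and there is no ∂_3, so H_2 = Z.

H_0 ≅ Z,  H_1 = 0,  H_2 ≅ Z.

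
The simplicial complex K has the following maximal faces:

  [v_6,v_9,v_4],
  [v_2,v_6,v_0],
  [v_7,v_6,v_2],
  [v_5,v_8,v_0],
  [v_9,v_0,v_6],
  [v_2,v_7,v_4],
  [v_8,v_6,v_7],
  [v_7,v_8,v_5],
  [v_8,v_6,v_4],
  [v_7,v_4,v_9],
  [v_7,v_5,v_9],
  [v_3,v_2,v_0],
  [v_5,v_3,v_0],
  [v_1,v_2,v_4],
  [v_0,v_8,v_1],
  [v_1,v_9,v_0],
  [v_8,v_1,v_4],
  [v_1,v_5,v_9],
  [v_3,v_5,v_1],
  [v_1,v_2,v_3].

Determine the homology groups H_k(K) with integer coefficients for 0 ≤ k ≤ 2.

H_0 ≅ Z,  H_1 ≅ Z ⊕ Z/2Z,  H_2 = 0.

We work with the vertex ordering v_0 < v_1 < v_2 < v_3 < v_4 < v_5 < v_6 < v_7 < v_8 < v_9. The simplices of K, each written with vertices in increasing order, are:

  0-simplices (10): [v_0], [v_1], [v_2], [v_3], [v_4], [v_5], [v_6], [v_7], [v_8], [v_9]
  1-simplices (30): (30 of them)
  2-simplices (20): (20 of them)

so the chain groups are C_0 ≅ Z^10, C_1 ≅ Z^30, C_2 ≅ Z^20.

Boundary ∂_1: C_1 → C_0 is given by ∂[p,q] = [q] − [p]. For instance
  ∂[v_2,v_3] = [v_3] − [v_2].
The 10×30 boundary matrix has rank 9 and Smith normal form diag(1,1,1,1,1,1,1,1,1).

Boundary ∂_2: C_2 → C_1 maps a triangle to the signed sum of its edges. For instance
  ∂[v_4,v_7,v_9] = [v_7,v_9] − [v_4,v_9] + [v_4,v_7],
  ∂[v_0,v_3,v_5] = [v_3,v_5] − [v_0,v_5] + [v_0,v_3].
This gives a 30×20 integer matrix of rank 20; reducing to Smith normal form yields diagonal entries (1,1,1,1,1,1,1,1,1,1,1,1,1,1,1,1,1,1,1,2).

Now H_k = ker ∂_k / im ∂_{k+1}, so:

  H_0: rank C_0 − rank ∂_1 = 10 − 9 = 1, and the invariant factors of ∂_1 are all 1, so H_0 ≅ Z.
  H_1: rank ker ∂_1 − rank ∂_2 = (30 − 9) − 20 = 1, and ∂_2 has invariant factor 2 > 1, so H_1 ≅ Z ⊕ Z/2Z.
  H_2: rank ker ∂_2 − rank ∂_3 = (20 − 20) − 0 = 0, and there is no ∂_3, so H_2 ≅ 0.

As a check, the Euler characteristic is 10 − 30 + 20 = 0, which agrees with 1 − 1 + 0 = 0.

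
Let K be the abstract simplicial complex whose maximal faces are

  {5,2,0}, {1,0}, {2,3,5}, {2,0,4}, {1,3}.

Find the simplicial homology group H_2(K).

Take the total order 0 < 1 < 2 < 3 < 4 < 5 on the vertex set. Then K (dimension 2) consists of the simplices:

  0-simplices (6): [0], [1], [2], [3], [4], [5]
  1-simplices (9): [0,1], [0,2], [0,4], [0,5], [1,3], [2,3], [2,4], [2,5], [3,5]
  2-simplices (3): [0,2,4], [0,2,5], [2,3,5]

so the chain groups are C_0 ≅ Z^6, C_1 ≅ Z^9, C_2 ≅ Z^3.

∂_1: C_1 → C_0 is given by ∂[p,q] = [q] − [p]. For instance
  ∂[0,2] = [2] − [0].
As a 6×9 matrix over Z this has rank 5, with invariant factors (1,1,1,1,1).

∂_2: C_2 → C_1 sends each 2-simplex [p,q,r] to [q,r] − [p,r] + [p,q]. For instance
  ∂[0,2,5] = [2,5] − [0,5] + [0,2],
  ∂[2,3,5] = [3,5] − [2,5] + [2,3].
As a 9×3 matrix over Z this has rank 3, with invariant factors (1,1,1).

Now H_k = ker ∂_k / im ∂_{k+1}, so:

  H_2: rank ker ∂_2 − rank ∂_3 = (3 − 3) − 0 = 0, and there is no ∂_3, so H_2 = 0.

H_2 ≅ 0.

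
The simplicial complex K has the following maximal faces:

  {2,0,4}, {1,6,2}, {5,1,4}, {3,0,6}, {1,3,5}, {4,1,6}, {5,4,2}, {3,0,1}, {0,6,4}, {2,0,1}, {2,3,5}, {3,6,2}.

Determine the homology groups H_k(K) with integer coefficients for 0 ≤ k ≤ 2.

H_0 ≅ Z,  H_1 ≅ Z/2Z,  H_2 = 0.

Fix the vertex order 0 < 1 < 2 < 3 < 4 < 5 < 6 and write every simplex with vertices in increasing order. Then dim K = 2 and the simplices of K are:

  0-simplices (7): [0], [1], [2], [3], [4], [5], [6]
  1-simplices (18): [0,1], [0,2], [0,3], [0,4], [0,6], [1,2], [1,3], [1,4], [1,5], [1,6], [2,3], [2,4], [2,5], [2,6], [3,5], [3,6], [4,5], [4,6]
  2-simplices (12): [0,1,2], [0,1,3], [0,2,4], [0,3,6], [0,4,6], [1,2,6], [1,3,5], [1,4,5], [1,4,6], [2,3,5], [2,3,6], [2,4,5]

giving chain groups C_0 ≅ Z^7, C_1 ≅ Z^18, C_2 ≅ Z^12.

Boundary ∂_1: C_1 → C_0 maps an edge to its endpoints' difference, ∂[p,q] = q − p. For instance
  ∂[2,6] = [6] − [2].
This gives a 7×18 integer matrix of rank 6; reducing to Smith normal form yields diagonal entries (1,1,1,1,1,1).

∂_2: C_2 → C_1 acts by ∂[p,q,r] = [q,r] − [p,r] + [p,q]. For instance
  ∂[1,2,6] = [2,6] − [1,6] + [1,2],
  ∂[0,3,6] = [3,6] − [0,6] + [0,3].
This gives a 18×12 integer matrix of rank 12; reducing to Smith normal form yields diagonal entries (1,1,1,1,1,1,1,1,1,1,1,2).

Reading off H_k = ker ∂_k / im ∂_{k+1}:

  H_0: rank C_0 − rank ∂_1 = 7 − 6 = 1, and the invariant factors of ∂_1 are all 1, so H_0 ≅ Z.
  H_1: rank ker ∂_1 − rank ∂_2 = (18 − 6) − 12 = 0, and ∂_2 has invariant factor 2 > 1, so H_1 ≅ Z/2Z.
  H_2: rank ker ∂_2 − rank ∂_3 = (12 − 12) − 0 = 0, and there is no ∂_3, so H_2 ≅ 0.

(K is a triangulation of the real projective plane RP^2.)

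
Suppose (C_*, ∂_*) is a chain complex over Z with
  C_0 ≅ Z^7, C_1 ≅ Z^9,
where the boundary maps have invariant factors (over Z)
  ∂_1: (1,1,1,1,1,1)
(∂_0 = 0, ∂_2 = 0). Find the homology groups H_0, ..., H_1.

H_0: b_0 = 7 − 0 − 6 = 1; torsion from ∂_1 factors > 1: none. So H_0 ≅ Z.
H_1: b_1 = 9 − 6 − 0 = 3; torsion from ∂_2 factors > 1: none. So H_1 ≅ Z^3.

H_0 ≅ Z,  H_1 ≅ Z^3.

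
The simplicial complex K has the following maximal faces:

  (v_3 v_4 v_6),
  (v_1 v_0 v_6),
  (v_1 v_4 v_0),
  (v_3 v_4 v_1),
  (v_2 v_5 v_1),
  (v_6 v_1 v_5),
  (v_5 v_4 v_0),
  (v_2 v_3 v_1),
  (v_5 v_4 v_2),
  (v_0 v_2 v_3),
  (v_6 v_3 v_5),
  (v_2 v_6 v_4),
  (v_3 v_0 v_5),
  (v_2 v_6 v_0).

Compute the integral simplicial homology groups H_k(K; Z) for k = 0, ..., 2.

H_0 ≅ Z,  H_1 ≅ Z^2,  H_2 ≅ Z.

K has 7 vertices, 21 edges, 14 triangles.
rank ∂_0 = 0, rank ∂_1 = 6 ⇒ b_0 = 7 − 0 − 6 = 1; all invariant factors of ∂_1 are 1 so no torsion. So H_0 = Z.
rank ∂_1 = 6, rank ∂_2 = 13 ⇒ b_1 = 21 − 6 − 13 = 2; all invariant factors of ∂_2 are 1 so no torsion. So H_1 = Z^2.
rank ∂_2 = 13, rank ∂_3 = 0 ⇒ b_2 = 14 − 13 − 0 = 1. So H_2 = Z.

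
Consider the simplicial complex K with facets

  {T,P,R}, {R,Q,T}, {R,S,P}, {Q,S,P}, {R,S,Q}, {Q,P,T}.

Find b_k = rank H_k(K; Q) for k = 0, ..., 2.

b_0 = 1, b_1 = 0, b_2 = 1.

Take the total order P < Q < R < S < T on the vertex set. Then K (dimension 2) consists of the simplices:

  0-simplices (5): P, Q, R, S, T
  1-simplices (9): PQ, PR, PS, PT, QR, QS, QT, RS, RT
  2-simplices (6): PQS, PQT, PRS, PRT, QRS, QRT

giving chain groups C_0 ≅ Z^5, C_1 ≅ Z^9, C_2 ≅ Z^6.

The boundary map ∂_1: C_1 → C_0 is given by ∂[p,q] = [q] − [p]. For instance
  ∂RS = S − R.
The resulting 5×9 matrix has rank 4, and its Smith normal form has invariant factors (1,1,1,1).

∂_2: C_2 → C_1 sends each 2-simplex [p,q,r] to [q,r] − [p,r] + [p,q]. For instance
  ∂QRT = RT − QT + QR,
  ∂PRT = RT − PT + PR.
As a 9×6 matrix over Z this has rank 5, with invariant factors (1,1,1,1,1).

Computing H_k = (kernel of ∂_k) / (image of ∂_{k+1}):

  H_0: rank C_0 − rank ∂_1 = 5 − 4 = 1, and the invariant factors of ∂_1 are all 1, so H_0 ≅ Z.
  H_1: rank ker ∂_1 − rank ∂_2 = (9 − 4) − 5 = 0, and the invariant factors of ∂_2 are all 1, so H_1 ≅ 0.
  H_2: rank ker ∂_2 − rank ∂_3 = (6 − 5) − 0 = 1, and there is no ∂_3, so H_2 ≅ Z.

Hence the Betti numbers are b_0 = 1, b_1 = 0, b_2 = 1.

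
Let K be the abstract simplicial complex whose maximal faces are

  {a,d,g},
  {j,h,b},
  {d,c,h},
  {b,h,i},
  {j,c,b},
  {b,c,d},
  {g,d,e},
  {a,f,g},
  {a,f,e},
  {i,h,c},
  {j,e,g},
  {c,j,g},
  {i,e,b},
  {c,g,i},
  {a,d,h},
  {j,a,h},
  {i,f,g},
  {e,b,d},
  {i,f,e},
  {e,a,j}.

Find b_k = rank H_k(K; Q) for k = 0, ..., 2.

b_0 = 1, b_1 = 1, b_2 = 0.

K has 10 vertices, 30 edges, 20 triangles.
rank ∂_0 = 0, rank ∂_1 = 9 ⇒ b_0 = 10 − 0 − 9 = 1; all invariant factors of ∂_1 are 1 so no torsion. So H_0 = Z.
rank ∂_1 = 9, rank ∂_2 = 20 ⇒ b_1 = 30 − 9 − 20 = 1; ∂_2 has invariant factor(s) [2] giving torsion. So H_1 = Z ⊕ Z/2Z.
rank ∂_2 = 20, rank ∂_3 = 0 ⇒ b_2 = 20 − 20 − 0 = 0. So H_2 = 0.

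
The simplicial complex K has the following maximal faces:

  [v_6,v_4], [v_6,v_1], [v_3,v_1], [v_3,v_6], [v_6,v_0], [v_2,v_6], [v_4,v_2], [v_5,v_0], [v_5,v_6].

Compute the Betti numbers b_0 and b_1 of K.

b_0 = 1, b_1 = 3.

We work with the vertex ordering v_0 < v_1 < v_2 < v_3 < v_4 < v_5 < v_6. The simplices of K, each written with vertices in increasing order, are:

  0-simplices (7): [v_0], [v_1], [v_2], [v_3], [v_4], [v_5], [v_6]
  1-simplices (9): [v_0,v_5], [v_0,v_6], [v_1,v_3], [v_1,v_6], [v_2,v_4], [v_2,v_6], [v_3,v_6], [v_4,v_6], [v_5,v_6]

giving chain groups C_0 ≅ Z^7, C_1 ≅ Z^9.

Boundary ∂_1: C_1 → C_0 sends each edge [p,q] (with p < q) to q − p. For instance
  ∂[v_2,v_4] = [v_4] − [v_2].
This gives a 7×9 integer matrix of rank 6; reducing to Smith normal form yields diagonal entries (1,1,1,1,1,1).

Computing H_k = (kernel of ∂_k) / (image of ∂_{k+1}):

  H_0: rank C_0 − rank ∂_1 = 7 − 6 = 1, and the invariant factors of ∂_1 are all 1, so H_0 = Z.
  H_1: rank ker ∂_1 − rank ∂_2 = (9 − 6) − 0 = 3, and there is no ∂_2, so H_1 = Z^3.

As a check, the Euler characteristic is 7 − 9 = -2, which agrees with 1 − 3 = -2.
(K is a triangulation of a wedge of 3 circles.)

Hence the Betti numbers are b_0 = 1, b_1 = 3.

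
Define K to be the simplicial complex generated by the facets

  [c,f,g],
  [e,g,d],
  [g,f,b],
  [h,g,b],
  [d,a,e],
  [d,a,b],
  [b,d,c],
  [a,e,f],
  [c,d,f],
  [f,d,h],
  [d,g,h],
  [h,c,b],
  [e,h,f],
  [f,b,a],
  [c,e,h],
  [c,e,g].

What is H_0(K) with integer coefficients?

H_0 ≅ Z.

Order the vertices as a < b < c < d < e < f < g < h. Listing each simplex with vertices in this order, K has dimension 2 with simplices:

  0-simplices (8): a, b, c, d, e, f, g, h
  1-simplices (24): ab, ad, ae, af, bc, bd, bf, bg, bh, cd, ce, cf, cg, ch, de, df, dg, dh, ef, eg, eh, fg, fh, gh
  2-simplices (16): abd, abf, ade, aef, bcd, bch, bfg, bgh, cdf, ceg, ceh, cfg, deg, dfh, dgh, efh

giving chain groups C_0 ≅ Z^8, C_1 ≅ Z^24, C_2 ≅ Z^16.

The boundary map ∂_1: C_1 → C_0 sends each edge [p,q] (with p < q) to q − p.
As a 8×24 matrix over Z this has rank 7, with invariant factors (1,1,1,1,1,1,1).

The boundary map ∂_2: C_2 → C_1 sends each 2-simplex [p,q,r] to [q,r] − [p,r] + [p,q]. For instance
  ∂cdf = df − cf + cd,
  ∂cfg = fg − cg + cf.
The resulting 24×16 matrix has rank 15, and its Smith normal form has invariant factors (1,1,1,1,1,1,1,1,1,1,1,1,1,1,1).

Reading off H_k = ker ∂_k / im ∂_{k+1}:

  H_0: rank C_0 − rank ∂_1 = 8 − 7 = 1, and the invariant factors of ∂_1 are all 1, so H_0 = Z.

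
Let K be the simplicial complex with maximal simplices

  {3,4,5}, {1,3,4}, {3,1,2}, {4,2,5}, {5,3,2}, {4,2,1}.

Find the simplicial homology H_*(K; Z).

H_0 = Z,  H_1 = 0,  H_2 = Z.

We work with the vertex ordering 1 < 2 < 3 < 4 < 5. The simplices of K, each written with vertices in increasing order, are:

  0-simplices (5): [1], [2], [3], [4], [5]
  1-simplices (9): [1,2], [1,3], [1,4], [2,3], [2,4], [2,5], [3,4], [3,5], [4,5]
  2-simplices (6): [1,2,3], [1,2,4], [1,3,4], [2,3,5], [2,4,5], [3,4,5]

Hence C_0 ≅ Z^5, C_1 ≅ Z^9, C_2 ≅ Z^6.

The boundary map ∂_1: C_1 → C_0 sends each edge [p,q] (with p < q) to q − p.
The resulting 5×9 matrix has rank 4, and its Smith normal form has invariant factors (1,1,1,1).

∂_2: C_2 → C_1 acts by ∂[p,q,r] = [q,r] − [p,r] + [p,q]. For instance
  ∂[1,2,3] = [2,3] − [1,3] + [1,2],
  ∂[2,4,5] = [4,5] − [2,5] + [2,4].
As a 9×6 matrix over Z this has rank 5, with invariant factors (1,1,1,1,1).

Now H_k = ker ∂_k / im ∂_{k+1}, so:

  H_0: rank C_0 − rank ∂_1 = 5 − 4 = 1, and the invariant factors of ∂_1 are all 1, so H_0 = Z.
  H_1: rank ker ∂_1 − rank ∂_2 = (9 − 4) − 5 = 0, and the invariant factors of ∂_2 are all 1, so H_1 = 0.
  H_2: rank ker ∂_2 − rank ∂_3 = (6 − 5) − 0 = 1, and there is no ∂_3, so H_2 = Z.

(K is a triangulation of the 2-sphere S^2.)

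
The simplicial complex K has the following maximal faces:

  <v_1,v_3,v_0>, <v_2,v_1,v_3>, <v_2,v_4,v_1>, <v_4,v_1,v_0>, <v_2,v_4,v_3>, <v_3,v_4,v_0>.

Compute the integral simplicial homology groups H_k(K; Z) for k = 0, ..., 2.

H_0 ≅ Z,  H_1 = 0,  H_2 ≅ Z.

Order the vertices as v_0 < v_1 < v_2 < v_3 < v_4. Listing each simplex with vertices in this order, K has dimension 2 with simplices:

  0-simplices (5): [v_0], [v_1], [v_2], [v_3], [v_4]
  1-simplices (9): [v_0,v_1], [v_0,v_3], [v_0,v_4], [v_1,v_2], [v_1,v_3], [v_1,v_4], [v_2,v_3], [v_2,v_4], [v_3,v_4]
  2-simplices (6): [v_0,v_1,v_3], [v_0,v_1,v_4], [v_0,v_3,v_4], [v_1,v_2,v_3], [v_1,v_2,v_4], [v_2,v_3,v_4]

Hence C_0 ≅ Z^5, C_1 ≅ Z^9, C_2 ≅ Z^6.

∂_1: C_1 → C_0 is given by ∂[p,q] = [q] − [p]. For instance
  ∂[v_2,v_3] = [v_3] − [v_2].
The 5×9 boundary matrix has rank 4 and Smith normal form diag(1,1,1,1).

∂_2: C_2 → C_1 maps a triangle to the signed sum of its edges. For instance
  ∂[v_2,v_3,v_4] = [v_3,v_4] − [v_2,v_4] + [v_2,v_3],
  ∂[v_0,v_1,v_4] = [v_1,v_4] − [v_0,v_4] + [v_0,v_1].
The 9×6 boundary matrix has rank 5 and Smith normal form diag(1,1,1,1,1).

Reading off H_k = ker ∂_k / im ∂_{k+1}:

  H_0: rank C_0 − rank ∂_1 = 5 − 4 = 1, and the invariant factors of ∂_1 are all 1, so H_0 = Z.
  H_1: rank ker ∂_1 − rank ∂_2 = (9 − 4) − 5 = 0, and the invariant factors of ∂_2 are all 1, so H_1 = 0.
  H_2: rank ker ∂_2 − rank ∂_3 = (6 − 5) − 0 = 1, and there is no ∂_3, so H_2 = Z.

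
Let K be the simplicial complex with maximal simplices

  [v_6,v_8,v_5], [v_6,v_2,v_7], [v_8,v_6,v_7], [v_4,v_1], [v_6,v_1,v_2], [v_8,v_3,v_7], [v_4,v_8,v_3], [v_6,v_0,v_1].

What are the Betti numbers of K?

b_0 = 1, b_1 = 1, b_2 = 0.

We work with the vertex ordering v_0 < v_1 < v_2 < v_3 < v_4 < v_5 < v_6 < v_7 < v_8. The simplices of K, each written with vertices in increasing order, are:

  0-simplices (9): [v_0], [v_1], [v_2], [v_3], [v_4], [v_5], [v_6], [v_7], [v_8]
  1-simplices (16): (16 of them)
  2-simplices (7): [v_0,v_1,v_6], [v_1,v_2,v_6], [v_2,v_6,v_7], [v_3,v_4,v_8], [v_3,v_7,v_8], [v_5,v_6,v_8], [v_6,v_7,v_8]

so the chain groups are C_0 ≅ Z^9, C_1 ≅ Z^16, C_2 ≅ Z^7.

∂_1: C_1 → C_0 is given by ∂[p,q] = [q] − [p].
The 9×16 boundary matrix has rank 8 and Smith normal form diag(1,1,1,1,1,1,1,1).

The boundary map ∂_2: C_2 → C_1 acts by ∂[p,q,r] = [q,r] − [p,r] + [p,q]. For instance
  ∂[v_2,v_6,v_7] = [v_6,v_7] − [v_2,v_7] + [v_2,v_6],
  ∂[v_1,v_2,v_6] = [v_2,v_6] − [v_1,v_6] + [v_1,v_2].
The resulting 16×7 matrix has rank 7, and its Smith normal form has invariant factors (1,1,1,1,1,1,1).

From H_k ≅ ker(∂_k) / im(∂_{k+1}) we obtain:

  H_0: rank C_0 − rank ∂_1 = 9 − 8 = 1, and the invariant factors of ∂_1 are all 1, so H_0 ≅ Z.
  H_1: rank ker ∂_1 − rank ∂_2 = (16 − 8) − 7 = 1, and the invariant factors of ∂_2 are all 1, so H_1 ≅ Z.
  H_2: rank ker ∂_2 − rank ∂_3 = (7 − 7) − 0 = 0, and there is no ∂_3, so H_2 ≅ 0.

As a check, the Euler characteristic is 9 − 16 + 7 = 0, which agrees with 1 − 1 + 0 = 0.

Hence the Betti numbers are b_0 = 1, b_1 = 1, b_2 = 0.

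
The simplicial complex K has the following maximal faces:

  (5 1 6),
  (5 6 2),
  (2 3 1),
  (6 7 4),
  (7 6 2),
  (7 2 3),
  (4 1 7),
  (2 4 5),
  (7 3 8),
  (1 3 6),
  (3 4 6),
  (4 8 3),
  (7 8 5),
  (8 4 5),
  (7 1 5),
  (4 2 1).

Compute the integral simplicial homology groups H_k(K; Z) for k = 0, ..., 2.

H_0 = Z,  H_1 = Z^2,  H_2 = Z.

Fix the vertex order 1 < 2 < 3 < 4 < 5 < 6 < 7 < 8 and write every simplex with vertices in increasing order. Then dim K = 2 and the simplices of K are:

  0-simplices (8): [1], [2], [3], [4], [5], [6], [7], [8]
  1-simplices (24): (24 of them)
  2-simplices (16): [1,2,3], [1,2,4], [1,3,6], [1,4,7], [1,5,6], [1,5,7], [2,3,7], [2,4,5], [2,5,6], [2,6,7], [3,4,6], [3,4,8], [3,7,8], [4,5,8], [4,6,7], [5,7,8]

giving chain groups C_0 ≅ Z^8, C_1 ≅ Z^24, C_2 ≅ Z^16.

∂_1: C_1 → C_0 sends each edge [p,q] (with p < q) to q − p. For instance
  ∂[2,6] = [6] − [2].
The 8×24 boundary matrix has rank 7 and Smith normal form diag(1,1,1,1,1,1,1).

∂_2: C_2 → C_1 acts by ∂[p,q,r] = [q,r] − [p,r] + [p,q]. For instance
  ∂[2,6,7] = [6,7] − [2,7] + [2,6],
  ∂[4,5,8] = [5,8] − [4,8] + [4,5].
The 24×16 boundary matrix has rank 15 and Smith normal form diag(1,1,1,1,1,1,1,1,1,1,1,1,1,1,1).

Reading off H_k = ker ∂_k / im ∂_{k+1}:

  H_0: rank C_0 − rank ∂_1 = 8 − 7 = 1, and the invariant factors of ∂_1 are all 1, so H_0 = Z.
  H_1: rank ker ∂_1 − rank ∂_2 = (24 − 7) − 15 = 2, and the invariant factors of ∂_2 are all 1, so H_1 = Z^2.
  H_2: rank ker ∂_2 − rank ∂_3 = (16 − 15) − 0 = 1, and there is no ∂_3, so H_2 = Z.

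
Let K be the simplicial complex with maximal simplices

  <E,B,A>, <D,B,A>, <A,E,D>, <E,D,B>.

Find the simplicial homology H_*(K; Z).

Order the vertices as A < B < D < E. Listing each simplex with vertices in this order, K has dimension 2 with simplices:

  0-simplices (4): A, B, D, E
  1-simplices (6): AB, AD, AE, BD, BE, DE
  2-simplices (4): ABD, ABE, ADE, BDE

giving chain groups C_0 ≅ Z^4, C_1 ≅ Z^6, C_2 ≅ Z^4.

The boundary map ∂_1: C_1 → C_0 is given by ∂[p,q] = [q] − [p]. For instance
  ∂AD = D − A.
This gives a 4×6 integer matrix of rank 3; reducing to Smith normal form yields diagonal entries (1,1,1).

∂_2: C_2 → C_1 acts by ∂[p,q,r] = [q,r] − [p,r] + [p,q]. For instance
  ∂BDE = DE − BE + BD,
  ∂ABD = BD − AD + AB.
As a 6×4 matrix over Z this has rank 3, with invariant factors (1,1,1).

Computing H_k = (kernel of ∂_k) / (image of ∂_{k+1}):

  H_0: rank C_0 − rank ∂_1 = 4 − 3 = 1, and the invariant factors of ∂_1 are all 1, so H_0 = Z.
  H_1: rank ker ∂_1 − rank ∂_2 = (6 − 3) − 3 = 0, and the invariant factors of ∂_2 are all 1, so H_1 = 0.
  H_2: rank ker ∂_2 − rank ∂_3 = (4 − 3) − 0 = 1, and there is no ∂_3, so H_2 = Z.

As a check, the Euler characteristic is 4 − 6 + 4 = 2, which agrees with 1 − 0 + 1 = 2.
(K is a triangulation of the 2-sphere S^2.)

H_0 = Z,  H_1 = 0,  H_2 = Z.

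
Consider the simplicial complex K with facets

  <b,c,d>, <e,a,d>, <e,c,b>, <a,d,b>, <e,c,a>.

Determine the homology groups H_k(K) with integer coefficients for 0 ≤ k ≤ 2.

H_0 = Z,  H_1 = Z,  H_2 = 0.

Order the vertices as a < b < c < d < e. Listing each simplex with vertices in this order, K has dimension 2 with simplices:

  0-simplices (5): a, b, c, d, e
  1-simplices (10): ab, ac, ad, ae, bc, bd, be, cd, ce, de
  2-simplices (5): abd, ace, ade, bcd, bce

giving chain groups C_0 ≅ Z^5, C_1 ≅ Z^10, C_2 ≅ Z^5.

Boundary ∂_1: C_1 → C_0 is given by ∂[p,q] = [q] − [p]. For instance
  ∂bd = d − b.
As a 5×10 matrix over Z this has rank 4, with invariant factors (1,1,1,1).

∂_2: C_2 → C_1 maps a triangle to the signed sum of its edges. For instance
  ∂abd = bd − ad + ab,
  ∂ade = de − ae + ad.
The 10×5 boundary matrix has rank 5 and Smith normal form diag(1,1,1,1,1).

From H_k ≅ ker(∂_k) / im(∂_{k+1}) we obtain:

  H_0: rank C_0 − rank ∂_1 = 5 − 4 = 1, and the invariant factors of ∂_1 are all 1, so H_0 = Z.
  H_1: rank ker ∂_1 − rank ∂_2 = (10 − 4) − 5 = 1, and the invariant factors of ∂_2 are all 1, so H_1 = Z.
  H_2: rank ker ∂_2 − rank ∂_3 = (5 − 5) − 0 = 0, and there is no ∂_3, so H_2 = 0.

As a check, the Euler characteristic is 5 − 10 + 5 = 0, which agrees with 1 − 1 + 0 = 0.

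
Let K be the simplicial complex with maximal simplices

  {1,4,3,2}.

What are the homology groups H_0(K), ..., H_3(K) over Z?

Fix the vertex order 1 < 2 < 3 < 4 and write every simplex with vertices in increasing order. Then dim K = 3 and the simplices of K are:

  0-simplices (4): [1], [2], [3], [4]
  1-simplices (6): [1,2], [1,3], [1,4], [2,3], [2,4], [3,4]
  2-simplices (4): [1,2,3], [1,2,4], [1,3,4], [2,3,4]
  3-simplices (1): [1,2,3,4]

Hence C_0 ≅ Z^4, C_1 ≅ Z^6, C_2 ≅ Z^4, C_3 ≅ Z^1.

The boundary map ∂_1: C_1 → C_0 is given by ∂[p,q] = [q] − [p]. For instance
  ∂[3,4] = [4] − [3].
The 4×6 boundary matrix has rank 3 and Smith normal form diag(1,1,1).

Boundary ∂_2: C_2 → C_1 sends each 2-simplex [p,q,r] to [q,r] − [p,r] + [p,q]. For instance
  ∂[2,3,4] = [3,4] − [2,4] + [2,3],
  ∂[1,2,3] = [2,3] − [1,3] + [1,2].
This gives a 6×4 integer matrix of rank 3; reducing to Smith normal form yields diagonal entries (1,1,1).

The boundary map ∂_3: C_3 → C_2 sends each 3-simplex σ to the alternating sum Σ_i (−1)^i (σ with its i-th vertex removed). For instance
  ∂[1,2,3,4] = [2,3,4] − [1,3,4] + [1,2,4] − [1,2,3].
This gives a 4×1 integer matrix of rank 1; reducing to Smith normal form yields diagonal entries (1).

From H_k ≅ ker(∂_k) / im(∂_{k+1}) we obtain:

  H_0: rank C_0 − rank ∂_1 = 4 − 3 = 1, and the invariant factors of ∂_1 are all 1, so H_0 ≅ Z.
  H_1: rank ker ∂_1 − rank ∂_2 = (6 − 3) − 3 = 0, and the invariant factors of ∂_2 are all 1, so H_1 ≅ 0.
  H_2: rank ker ∂_2 − rank ∂_3 = (4 − 3) − 1 = 0, and the invariant factors of ∂_3 are all 1, so H_2 ≅ 0.
  H_3: rank ker ∂_3 − rank ∂_4 = (1 − 1) − 0 = 0, and there is no ∂_4, so H_3 ≅ 0.

H_0 ≅ Z,  H_1 = 0,  H_2 = 0,  H_3 = 0.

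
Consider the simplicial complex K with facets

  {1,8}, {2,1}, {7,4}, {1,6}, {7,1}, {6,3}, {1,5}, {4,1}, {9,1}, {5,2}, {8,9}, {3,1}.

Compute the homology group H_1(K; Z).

Fix the vertex order 1 < 2 < 3 < 4 < 5 < 6 < 7 < 8 < 9 and write every simplex with vertices in increasing order. Then dim K = 1 and the simplices of K are:

  0-simplices (9): [1], [2], [3], [4], [5], [6], [7], [8], [9]
  1-simplices (12): [1,2], [1,3], [1,4], [1,5], [1,6], [1,7], [1,8], [1,9], [2,5], [3,6], [4,7], [8,9]

Hence C_0 ≅ Z^9, C_1 ≅ Z^12.

∂_1: C_1 → C_0 sends each edge [p,q] (with p < q) to q − p. For instance
  ∂[1,8] = [8] − [1].
The 9×12 boundary matrix has rank 8 and Smith normal form diag(1,1,1,1,1,1,1,1).

Now H_k = ker ∂_k / im ∂_{k+1}, so:

  H_1: rank ker ∂_1 − rank ∂_2 = (12 − 8) − 0 = 4, and there is no ∂_2, so H_1 = Z^4.

H_1 ≅ Z^4.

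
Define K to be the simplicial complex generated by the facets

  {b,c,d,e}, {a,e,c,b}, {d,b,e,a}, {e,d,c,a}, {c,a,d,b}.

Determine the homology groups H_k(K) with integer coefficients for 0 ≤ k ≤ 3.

K has 5 vertices, 10 edges, 10 triangles, 5 3-simplices.
rank ∂_0 = 0, rank ∂_1 = 4 ⇒ b_0 = 5 − 0 − 4 = 1; all invariant factors of ∂_1 are 1 so no torsion. So H_0 ≅ Z.
rank ∂_1 = 4, rank ∂_2 = 6 ⇒ b_1 = 10 − 4 − 6 = 0; all invariant factors of ∂_2 are 1 so no torsion. So H_1 ≅ 0.
rank ∂_2 = 6, rank ∂_3 = 4 ⇒ b_2 = 10 − 6 − 4 = 0; all invariant factors of ∂_3 are 1 so no torsion. So H_2 ≅ 0.
rank ∂_3 = 4, rank ∂_4 = 0 ⇒ b_3 = 5 − 4 − 0 = 1. So H_3 ≅ Z.

H_0 = Z,  H_1 = 0,  H_2 = 0,  H_3 = Z.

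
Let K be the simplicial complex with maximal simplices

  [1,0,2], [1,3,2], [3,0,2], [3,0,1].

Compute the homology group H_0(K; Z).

H_0 = Z.

Take the total order 0 < 1 < 2 < 3 on the vertex set. Then K (dimension 2) consists of the simplices:

  0-simplices (4): [0], [1], [2], [3]
  1-simplices (6): [0,1], [0,2], [0,3], [1,2], [1,3], [2,3]
  2-simplices (4): [0,1,2], [0,1,3], [0,2,3], [1,2,3]

so the chain groups are C_0 ≅ Z^4, C_1 ≅ Z^6, C_2 ≅ Z^4.

∂_1: C_1 → C_0 is given by ∂[p,q] = [q] − [p]. For instance
  ∂[2,3] = [3] − [2].
This gives a 4×6 integer matrix of rank 3; reducing to Smith normal form yields diagonal entries (1,1,1).

Boundary ∂_2: C_2 → C_1 acts by ∂[p,q,r] = [q,r] − [p,r] + [p,q]. For instance
  ∂[0,1,2] = [1,2] − [0,2] + [0,1],
  ∂[0,2,3] = [2,3] − [0,3] + [0,2].
As a 6×4 matrix over Z this has rank 3, with invariant factors (1,1,1).

Computing H_k = (kernel of ∂_k) / (image of ∂_{k+1}):

  H_0: rank C_0 − rank ∂_1 = 4 − 3 = 1, and the invariant factors of ∂_1 are all 1, so H_0 ≅ Z.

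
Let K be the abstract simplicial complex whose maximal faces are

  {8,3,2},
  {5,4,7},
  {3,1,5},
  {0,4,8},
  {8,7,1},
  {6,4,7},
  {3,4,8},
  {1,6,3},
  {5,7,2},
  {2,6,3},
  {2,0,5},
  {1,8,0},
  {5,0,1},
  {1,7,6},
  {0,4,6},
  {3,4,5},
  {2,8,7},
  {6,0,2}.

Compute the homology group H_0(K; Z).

K has 9 vertices, 27 edges, 18 triangles.
rank ∂_0 = 0, rank ∂_1 = 8 ⇒ b_0 = 9 − 0 − 8 = 1; all invariant factors of ∂_1 are 1 so no torsion. So H_0 ≅ Z.

H_0 ≅ Z.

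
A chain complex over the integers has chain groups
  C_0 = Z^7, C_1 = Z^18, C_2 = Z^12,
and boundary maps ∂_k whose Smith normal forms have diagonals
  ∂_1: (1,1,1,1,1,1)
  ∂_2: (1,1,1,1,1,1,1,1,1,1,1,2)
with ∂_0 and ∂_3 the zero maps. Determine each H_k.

H_0 ≅ Z,  H_1 ≅ Z_2,  H_2 = 0.

H_0: b_0 = 7 − 0 − 6 = 1; torsion from ∂_1 factors > 1: none. So H_0 ≅ Z.
H_1: b_1 = 18 − 6 − 12 = 0; torsion from ∂_2 factors > 1: [2]. So H_1 ≅ Z_2.
H_2: b_2 = 12 − 12 − 0 = 0; torsion from ∂_3 factors > 1: none. So H_2 ≅ 0.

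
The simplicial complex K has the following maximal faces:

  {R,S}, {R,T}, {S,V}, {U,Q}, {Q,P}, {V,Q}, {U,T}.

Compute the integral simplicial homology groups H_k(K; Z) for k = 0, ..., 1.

Order the vertices as P < Q < R < S < T < U < V. Listing each simplex with vertices in this order, K has dimension 1 with simplices:

  0-simplices (7): P, Q, R, S, T, U, V
  1-simplices (7): PQ, QU, QV, RS, RT, SV, TU

giving chain groups C_0 ≅ Z^7, C_1 ≅ Z^7.

Boundary ∂_1: C_1 → C_0 maps an edge to its endpoints' difference, ∂[p,q] = q − p. For instance
  ∂PQ = Q − P.
This gives a 7×7 integer matrix of rank 6; reducing to Smith normal form yields diagonal entries (1,1,1,1,1,1).

Reading off H_k = ker ∂_k / im ∂_{k+1}:

  H_0: rank C_0 − rank ∂_1 = 7 − 6 = 1, and the invariant factors of ∂_1 are all 1, so H_0 = Z.
  H_1: rank ker ∂_1 − rank ∂_2 = (7 − 6) − 0 = 1, and there is no ∂_2, so H_1 = Z.

As a check, the Euler characteristic is 7 − 7 = 0, which agrees with 1 − 1 = 0.

H_0 ≅ Z,  H_1 ≅ Z.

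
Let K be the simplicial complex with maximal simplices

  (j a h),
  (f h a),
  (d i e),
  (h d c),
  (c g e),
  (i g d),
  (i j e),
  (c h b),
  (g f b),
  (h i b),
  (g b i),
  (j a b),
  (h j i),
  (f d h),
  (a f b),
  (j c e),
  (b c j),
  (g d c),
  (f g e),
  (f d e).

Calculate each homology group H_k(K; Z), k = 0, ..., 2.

K has 10 vertices, 30 edges, 20 triangles.
rank ∂_0 = 0, rank ∂_1 = 9 ⇒ b_0 = 10 − 0 − 9 = 1; all invariant factors of ∂_1 are 1 so no torsion. So H_0 ≅ Z.
rank ∂_1 = 9, rank ∂_2 = 20 ⇒ b_1 = 30 − 9 − 20 = 1; ∂_2 has invariant factor(s) [2] giving torsion. So H_1 ≅ Z × Z/2.
rank ∂_2 = 20, rank ∂_3 = 0 ⇒ b_2 = 20 − 20 − 0 = 0. So H_2 ≅ 0.

H_0 = Z,  H_1 = Z × Z/2,  H_2 = 0.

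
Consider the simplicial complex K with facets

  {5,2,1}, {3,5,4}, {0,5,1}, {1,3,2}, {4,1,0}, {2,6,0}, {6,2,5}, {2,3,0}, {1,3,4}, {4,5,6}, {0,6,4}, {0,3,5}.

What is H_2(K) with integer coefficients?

Order the vertices as 0 < 1 < 2 < 3 < 4 < 5 < 6. Listing each simplex with vertices in this order, K has dimension 2 with simplices:

  0-simplices (7): [0], [1], [2], [3], [4], [5], [6]
  1-simplices (18): [0,1], [0,2], [0,3], [0,4], [0,5], [0,6], [1,2], [1,3], [1,4], [1,5], [2,3], [2,5], [2,6], [3,4], [3,5], [4,5], [4,6], [5,6]
  2-simplices (12): [0,1,4], [0,1,5], [0,2,3], [0,2,6], [0,3,5], [0,4,6], [1,2,3], [1,2,5], [1,3,4], [2,5,6], [3,4,5], [4,5,6]

Hence C_0 ≅ Z^7, C_1 ≅ Z^18, C_2 ≅ Z^12.

Boundary ∂_1: C_1 → C_0 sends each edge [p,q] (with p < q) to q − p.
The resulting 7×18 matrix has rank 6, and its Smith normal form has invariant factors (1,1,1,1,1,1).

The boundary map ∂_2: C_2 → C_1 maps a triangle to the signed sum of its edges. For instance
  ∂[1,2,5] = [2,5] − [1,5] + [1,2],
  ∂[4,5,6] = [5,6] − [4,6] + [4,5].
The resulting 18×12 matrix has rank 12, and its Smith normal form has invariant factors (1,1,1,1,1,1,1,1,1,1,1,2).

From H_k ≅ ker(∂_k) / im(∂_{k+1}) we obtain:

  H_2: rank ker ∂_2 − rank ∂_3 = (12 − 12) − 0 = 0, and there is no ∂_3, so H_2 ≅ 0.

H_2 = 0.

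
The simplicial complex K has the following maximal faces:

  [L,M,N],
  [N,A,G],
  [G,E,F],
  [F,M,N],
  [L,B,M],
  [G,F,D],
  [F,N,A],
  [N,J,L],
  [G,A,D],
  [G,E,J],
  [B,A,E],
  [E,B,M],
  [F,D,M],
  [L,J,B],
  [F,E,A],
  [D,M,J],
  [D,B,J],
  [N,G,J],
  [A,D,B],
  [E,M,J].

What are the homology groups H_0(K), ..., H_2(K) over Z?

H_0 ≅ Z,  H_1 ≅ Z ⊕ Z/2Z,  H_2 = 0.

Fix the vertex order A < B < D < E < F < G < J < L < M < N and write every simplex with vertices in increasing order. Then dim K = 2 and the simplices of K are:

  0-simplices (10): A, B, D, E, F, G, J, L, M, N
  1-simplices (30): AB, AD, AE, AF, AG, AN, BD, BE, BJ, BL, BM, DF, DG, DJ, DM, EF, EG, EJ, EM, FG, FM, FN, GJ, GN, JL, JM, JN, LM, LN, MN
  2-simplices (20): ABD, ABE, ADG, AEF, AFN, AGN, BDJ, BEM, BJL, BLM, DFG, DFM, DJM, EFG, EGJ, EJM, FMN, GJN, JLN, LMN

giving chain groups C_0 ≅ Z^10, C_1 ≅ Z^30, C_2 ≅ Z^20.

Boundary ∂_1: C_1 → C_0 sends each edge [p,q] (with p < q) to q − p. For instance
  ∂EG = G − E.
The 10×30 boundary matrix has rank 9 and Smith normal form diag(1,1,1,1,1,1,1,1,1).

The boundary map ∂_2: C_2 → C_1 maps a triangle to the signed sum of its edges. For instance
  ∂BLM = LM − BM + BL,
  ∂AFN = FN − AN + AF.
The 30×20 boundary matrix has rank 20 and Smith normal form diag(1,1,1,1,1,1,1,1,1,1,1,1,1,1,1,1,1,1,1,2).

Computing H_k = (kernel of ∂_k) / (image of ∂_{k+1}):

  H_0: rank C_0 − rank ∂_1 = 10 − 9 = 1, and the invariant factors of ∂_1 are all 1, so H_0 ≅ Z.
  H_1: rank ker ∂_1 − rank ∂_2 = (30 − 9) − 20 = 1, and ∂_2 has invariant factor 2 > 1, so H_1 ≅ Z ⊕ Z/2Z.
  H_2: rank ker ∂_2 − rank ∂_3 = (20 − 20) − 0 = 0, and there is no ∂_3, so H_2 ≅ 0.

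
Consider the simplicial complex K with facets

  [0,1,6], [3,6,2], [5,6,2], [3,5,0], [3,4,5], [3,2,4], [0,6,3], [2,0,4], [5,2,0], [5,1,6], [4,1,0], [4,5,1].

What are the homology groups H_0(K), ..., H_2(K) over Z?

H_0 ≅ Z,  H_1 ≅ Z/2Z,  H_2 = 0.

We work with the vertex ordering 0 < 1 < 2 < 3 < 4 < 5 < 6. The simplices of K, each written with vertices in increasing order, are:

  0-simplices (7): [0], [1], [2], [3], [4], [5], [6]
  1-simplices (18): [0,1], [0,2], [0,3], [0,4], [0,5], [0,6], [1,4], [1,5], [1,6], [2,3], [2,4], [2,5], [2,6], [3,4], [3,5], [3,6], [4,5], [5,6]
  2-simplices (12): [0,1,4], [0,1,6], [0,2,4], [0,2,5], [0,3,5], [0,3,6], [1,4,5], [1,5,6], [2,3,4], [2,3,6], [2,5,6], [3,4,5]

so the chain groups are C_0 ≅ Z^7, C_1 ≅ Z^18, C_2 ≅ Z^12.

Boundary ∂_1: C_1 → C_0 sends each edge [p,q] (with p < q) to q − p. For instance
  ∂[0,5] = [5] − [0].
The resulting 7×18 matrix has rank 6, and its Smith normal form has invariant factors (1,1,1,1,1,1).

Boundary ∂_2: C_2 → C_1 acts by ∂[p,q,r] = [q,r] − [p,r] + [p,q]. For instance
  ∂[0,1,4] = [1,4] − [0,4] + [0,1],
  ∂[3,4,5] = [4,5] − [3,5] + [3,4].
The 18×12 boundary matrix has rank 12 and Smith normal form diag(1,1,1,1,1,1,1,1,1,1,1,2).

Computing H_k = (kernel of ∂_k) / (image of ∂_{k+1}):

  H_0: rank C_0 − rank ∂_1 = 7 − 6 = 1, and the invariant factors of ∂_1 are all 1, so H_0 ≅ Z.
  H_1: rank ker ∂_1 − rank ∂_2 = (18 − 6) − 12 = 0, and ∂_2 has invariant factor 2 > 1, so H_1 ≅ Z/2Z.
  H_2: rank ker ∂_2 − rank ∂_3 = (12 − 12) − 0 = 0, and there is no ∂_3, so H_2 ≅ 0.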